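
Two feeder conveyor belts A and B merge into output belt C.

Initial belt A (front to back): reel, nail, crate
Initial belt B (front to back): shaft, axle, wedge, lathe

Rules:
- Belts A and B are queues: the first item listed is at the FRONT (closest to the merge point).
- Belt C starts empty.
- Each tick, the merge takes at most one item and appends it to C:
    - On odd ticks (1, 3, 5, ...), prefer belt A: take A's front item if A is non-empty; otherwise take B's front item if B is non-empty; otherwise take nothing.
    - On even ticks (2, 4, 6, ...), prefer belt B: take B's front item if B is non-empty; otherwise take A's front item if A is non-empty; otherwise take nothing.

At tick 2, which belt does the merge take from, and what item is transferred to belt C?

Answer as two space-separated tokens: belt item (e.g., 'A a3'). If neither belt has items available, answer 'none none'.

Tick 1: prefer A, take reel from A; A=[nail,crate] B=[shaft,axle,wedge,lathe] C=[reel]
Tick 2: prefer B, take shaft from B; A=[nail,crate] B=[axle,wedge,lathe] C=[reel,shaft]

Answer: B shaft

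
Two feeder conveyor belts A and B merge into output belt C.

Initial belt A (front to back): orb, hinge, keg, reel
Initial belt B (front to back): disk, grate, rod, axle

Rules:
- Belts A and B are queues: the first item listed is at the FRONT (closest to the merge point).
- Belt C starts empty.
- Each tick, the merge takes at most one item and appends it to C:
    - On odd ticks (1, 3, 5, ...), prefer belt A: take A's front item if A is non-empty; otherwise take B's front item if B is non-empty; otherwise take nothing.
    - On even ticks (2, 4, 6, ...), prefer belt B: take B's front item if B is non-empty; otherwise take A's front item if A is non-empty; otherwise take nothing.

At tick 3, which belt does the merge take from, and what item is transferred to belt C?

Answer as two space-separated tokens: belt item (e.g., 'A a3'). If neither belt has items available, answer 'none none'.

Tick 1: prefer A, take orb from A; A=[hinge,keg,reel] B=[disk,grate,rod,axle] C=[orb]
Tick 2: prefer B, take disk from B; A=[hinge,keg,reel] B=[grate,rod,axle] C=[orb,disk]
Tick 3: prefer A, take hinge from A; A=[keg,reel] B=[grate,rod,axle] C=[orb,disk,hinge]

Answer: A hinge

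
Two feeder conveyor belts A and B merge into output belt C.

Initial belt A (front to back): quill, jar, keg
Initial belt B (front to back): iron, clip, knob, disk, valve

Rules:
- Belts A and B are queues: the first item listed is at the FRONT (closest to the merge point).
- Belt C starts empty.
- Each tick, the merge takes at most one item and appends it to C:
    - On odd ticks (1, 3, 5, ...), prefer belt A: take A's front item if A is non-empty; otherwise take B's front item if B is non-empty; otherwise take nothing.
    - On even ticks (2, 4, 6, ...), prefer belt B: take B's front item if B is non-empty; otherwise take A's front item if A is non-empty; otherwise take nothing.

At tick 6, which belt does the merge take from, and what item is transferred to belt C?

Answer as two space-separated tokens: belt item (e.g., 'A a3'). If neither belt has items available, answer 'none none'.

Answer: B knob

Derivation:
Tick 1: prefer A, take quill from A; A=[jar,keg] B=[iron,clip,knob,disk,valve] C=[quill]
Tick 2: prefer B, take iron from B; A=[jar,keg] B=[clip,knob,disk,valve] C=[quill,iron]
Tick 3: prefer A, take jar from A; A=[keg] B=[clip,knob,disk,valve] C=[quill,iron,jar]
Tick 4: prefer B, take clip from B; A=[keg] B=[knob,disk,valve] C=[quill,iron,jar,clip]
Tick 5: prefer A, take keg from A; A=[-] B=[knob,disk,valve] C=[quill,iron,jar,clip,keg]
Tick 6: prefer B, take knob from B; A=[-] B=[disk,valve] C=[quill,iron,jar,clip,keg,knob]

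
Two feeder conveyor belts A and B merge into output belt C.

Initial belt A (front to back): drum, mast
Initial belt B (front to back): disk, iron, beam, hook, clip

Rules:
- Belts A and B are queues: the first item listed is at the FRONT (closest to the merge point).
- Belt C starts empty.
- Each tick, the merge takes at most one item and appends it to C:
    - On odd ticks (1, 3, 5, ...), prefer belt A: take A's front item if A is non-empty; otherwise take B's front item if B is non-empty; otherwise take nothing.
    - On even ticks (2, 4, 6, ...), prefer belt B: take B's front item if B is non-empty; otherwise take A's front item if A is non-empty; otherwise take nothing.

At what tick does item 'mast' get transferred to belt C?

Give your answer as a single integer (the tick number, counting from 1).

Answer: 3

Derivation:
Tick 1: prefer A, take drum from A; A=[mast] B=[disk,iron,beam,hook,clip] C=[drum]
Tick 2: prefer B, take disk from B; A=[mast] B=[iron,beam,hook,clip] C=[drum,disk]
Tick 3: prefer A, take mast from A; A=[-] B=[iron,beam,hook,clip] C=[drum,disk,mast]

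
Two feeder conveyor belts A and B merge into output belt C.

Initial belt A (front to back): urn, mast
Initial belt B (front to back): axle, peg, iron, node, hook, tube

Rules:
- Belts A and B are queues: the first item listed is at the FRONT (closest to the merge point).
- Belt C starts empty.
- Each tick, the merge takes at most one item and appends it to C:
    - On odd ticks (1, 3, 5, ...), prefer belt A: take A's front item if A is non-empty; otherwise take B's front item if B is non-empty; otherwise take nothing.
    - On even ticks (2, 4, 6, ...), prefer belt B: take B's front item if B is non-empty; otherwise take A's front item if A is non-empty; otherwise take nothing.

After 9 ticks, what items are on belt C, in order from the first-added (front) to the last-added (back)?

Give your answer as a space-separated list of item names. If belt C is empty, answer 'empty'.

Tick 1: prefer A, take urn from A; A=[mast] B=[axle,peg,iron,node,hook,tube] C=[urn]
Tick 2: prefer B, take axle from B; A=[mast] B=[peg,iron,node,hook,tube] C=[urn,axle]
Tick 3: prefer A, take mast from A; A=[-] B=[peg,iron,node,hook,tube] C=[urn,axle,mast]
Tick 4: prefer B, take peg from B; A=[-] B=[iron,node,hook,tube] C=[urn,axle,mast,peg]
Tick 5: prefer A, take iron from B; A=[-] B=[node,hook,tube] C=[urn,axle,mast,peg,iron]
Tick 6: prefer B, take node from B; A=[-] B=[hook,tube] C=[urn,axle,mast,peg,iron,node]
Tick 7: prefer A, take hook from B; A=[-] B=[tube] C=[urn,axle,mast,peg,iron,node,hook]
Tick 8: prefer B, take tube from B; A=[-] B=[-] C=[urn,axle,mast,peg,iron,node,hook,tube]
Tick 9: prefer A, both empty, nothing taken; A=[-] B=[-] C=[urn,axle,mast,peg,iron,node,hook,tube]

Answer: urn axle mast peg iron node hook tube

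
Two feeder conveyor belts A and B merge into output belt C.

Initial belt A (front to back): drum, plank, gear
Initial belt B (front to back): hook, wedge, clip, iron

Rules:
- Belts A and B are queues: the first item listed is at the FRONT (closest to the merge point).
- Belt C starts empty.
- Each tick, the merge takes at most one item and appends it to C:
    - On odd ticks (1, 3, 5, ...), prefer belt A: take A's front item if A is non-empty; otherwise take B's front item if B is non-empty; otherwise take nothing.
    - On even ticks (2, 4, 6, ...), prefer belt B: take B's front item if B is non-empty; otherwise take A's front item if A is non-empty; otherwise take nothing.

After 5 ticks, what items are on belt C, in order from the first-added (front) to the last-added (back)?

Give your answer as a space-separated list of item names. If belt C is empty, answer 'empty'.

Tick 1: prefer A, take drum from A; A=[plank,gear] B=[hook,wedge,clip,iron] C=[drum]
Tick 2: prefer B, take hook from B; A=[plank,gear] B=[wedge,clip,iron] C=[drum,hook]
Tick 3: prefer A, take plank from A; A=[gear] B=[wedge,clip,iron] C=[drum,hook,plank]
Tick 4: prefer B, take wedge from B; A=[gear] B=[clip,iron] C=[drum,hook,plank,wedge]
Tick 5: prefer A, take gear from A; A=[-] B=[clip,iron] C=[drum,hook,plank,wedge,gear]

Answer: drum hook plank wedge gear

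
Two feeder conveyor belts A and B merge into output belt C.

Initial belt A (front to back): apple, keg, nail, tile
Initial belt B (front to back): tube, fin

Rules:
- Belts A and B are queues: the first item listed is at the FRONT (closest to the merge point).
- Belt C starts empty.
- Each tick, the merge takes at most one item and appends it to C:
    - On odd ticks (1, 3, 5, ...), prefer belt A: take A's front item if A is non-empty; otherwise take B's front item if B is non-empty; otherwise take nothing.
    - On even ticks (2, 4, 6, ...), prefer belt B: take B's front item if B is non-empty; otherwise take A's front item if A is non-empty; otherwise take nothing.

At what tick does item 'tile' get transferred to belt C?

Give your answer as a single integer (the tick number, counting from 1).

Answer: 6

Derivation:
Tick 1: prefer A, take apple from A; A=[keg,nail,tile] B=[tube,fin] C=[apple]
Tick 2: prefer B, take tube from B; A=[keg,nail,tile] B=[fin] C=[apple,tube]
Tick 3: prefer A, take keg from A; A=[nail,tile] B=[fin] C=[apple,tube,keg]
Tick 4: prefer B, take fin from B; A=[nail,tile] B=[-] C=[apple,tube,keg,fin]
Tick 5: prefer A, take nail from A; A=[tile] B=[-] C=[apple,tube,keg,fin,nail]
Tick 6: prefer B, take tile from A; A=[-] B=[-] C=[apple,tube,keg,fin,nail,tile]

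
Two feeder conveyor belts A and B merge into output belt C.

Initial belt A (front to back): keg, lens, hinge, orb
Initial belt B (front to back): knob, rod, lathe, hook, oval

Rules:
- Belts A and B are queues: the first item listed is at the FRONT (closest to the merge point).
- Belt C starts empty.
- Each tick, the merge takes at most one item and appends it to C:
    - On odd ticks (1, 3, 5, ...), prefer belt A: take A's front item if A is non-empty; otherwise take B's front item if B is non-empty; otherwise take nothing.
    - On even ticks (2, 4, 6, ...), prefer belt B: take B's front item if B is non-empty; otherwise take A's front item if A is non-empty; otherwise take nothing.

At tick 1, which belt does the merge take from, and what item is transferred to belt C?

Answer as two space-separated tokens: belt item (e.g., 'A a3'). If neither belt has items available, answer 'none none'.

Tick 1: prefer A, take keg from A; A=[lens,hinge,orb] B=[knob,rod,lathe,hook,oval] C=[keg]

Answer: A keg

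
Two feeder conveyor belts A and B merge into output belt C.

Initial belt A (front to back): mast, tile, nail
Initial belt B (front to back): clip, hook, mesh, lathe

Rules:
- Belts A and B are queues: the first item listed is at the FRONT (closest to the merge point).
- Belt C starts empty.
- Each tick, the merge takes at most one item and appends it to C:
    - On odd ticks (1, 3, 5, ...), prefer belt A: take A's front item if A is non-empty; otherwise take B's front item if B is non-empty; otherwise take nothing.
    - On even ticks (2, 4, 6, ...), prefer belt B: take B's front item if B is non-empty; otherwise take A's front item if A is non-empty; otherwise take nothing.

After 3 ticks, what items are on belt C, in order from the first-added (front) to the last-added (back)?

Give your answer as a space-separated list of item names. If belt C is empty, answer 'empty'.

Tick 1: prefer A, take mast from A; A=[tile,nail] B=[clip,hook,mesh,lathe] C=[mast]
Tick 2: prefer B, take clip from B; A=[tile,nail] B=[hook,mesh,lathe] C=[mast,clip]
Tick 3: prefer A, take tile from A; A=[nail] B=[hook,mesh,lathe] C=[mast,clip,tile]

Answer: mast clip tile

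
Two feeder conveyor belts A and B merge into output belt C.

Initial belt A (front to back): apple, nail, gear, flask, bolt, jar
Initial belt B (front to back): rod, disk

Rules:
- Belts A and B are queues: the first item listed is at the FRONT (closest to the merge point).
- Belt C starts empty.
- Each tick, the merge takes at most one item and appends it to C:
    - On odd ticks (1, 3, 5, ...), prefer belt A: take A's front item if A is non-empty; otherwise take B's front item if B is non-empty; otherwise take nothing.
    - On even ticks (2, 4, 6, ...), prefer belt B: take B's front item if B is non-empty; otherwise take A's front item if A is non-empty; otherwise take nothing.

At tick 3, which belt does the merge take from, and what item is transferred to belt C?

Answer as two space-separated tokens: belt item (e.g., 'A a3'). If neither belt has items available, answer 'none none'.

Answer: A nail

Derivation:
Tick 1: prefer A, take apple from A; A=[nail,gear,flask,bolt,jar] B=[rod,disk] C=[apple]
Tick 2: prefer B, take rod from B; A=[nail,gear,flask,bolt,jar] B=[disk] C=[apple,rod]
Tick 3: prefer A, take nail from A; A=[gear,flask,bolt,jar] B=[disk] C=[apple,rod,nail]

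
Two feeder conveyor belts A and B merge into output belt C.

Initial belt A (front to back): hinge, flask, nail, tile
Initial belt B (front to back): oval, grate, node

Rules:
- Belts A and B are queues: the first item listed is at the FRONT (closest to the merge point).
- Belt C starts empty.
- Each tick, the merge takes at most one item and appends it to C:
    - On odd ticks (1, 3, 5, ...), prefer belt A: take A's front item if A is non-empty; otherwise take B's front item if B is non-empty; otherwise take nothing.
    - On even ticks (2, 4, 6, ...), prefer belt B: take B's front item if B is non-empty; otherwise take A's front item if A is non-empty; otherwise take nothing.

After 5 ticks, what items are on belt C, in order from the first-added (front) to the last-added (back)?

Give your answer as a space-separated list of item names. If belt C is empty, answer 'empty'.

Answer: hinge oval flask grate nail

Derivation:
Tick 1: prefer A, take hinge from A; A=[flask,nail,tile] B=[oval,grate,node] C=[hinge]
Tick 2: prefer B, take oval from B; A=[flask,nail,tile] B=[grate,node] C=[hinge,oval]
Tick 3: prefer A, take flask from A; A=[nail,tile] B=[grate,node] C=[hinge,oval,flask]
Tick 4: prefer B, take grate from B; A=[nail,tile] B=[node] C=[hinge,oval,flask,grate]
Tick 5: prefer A, take nail from A; A=[tile] B=[node] C=[hinge,oval,flask,grate,nail]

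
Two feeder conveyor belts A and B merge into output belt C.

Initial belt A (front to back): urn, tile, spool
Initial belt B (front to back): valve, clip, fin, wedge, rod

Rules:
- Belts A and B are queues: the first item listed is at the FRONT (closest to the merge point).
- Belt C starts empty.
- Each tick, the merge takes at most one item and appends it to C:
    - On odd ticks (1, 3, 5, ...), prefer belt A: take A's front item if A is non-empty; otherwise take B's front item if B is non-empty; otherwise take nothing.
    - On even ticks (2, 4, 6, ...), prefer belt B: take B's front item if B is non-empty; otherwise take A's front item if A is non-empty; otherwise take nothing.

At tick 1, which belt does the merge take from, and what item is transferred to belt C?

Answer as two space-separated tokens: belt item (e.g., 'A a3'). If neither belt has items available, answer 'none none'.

Answer: A urn

Derivation:
Tick 1: prefer A, take urn from A; A=[tile,spool] B=[valve,clip,fin,wedge,rod] C=[urn]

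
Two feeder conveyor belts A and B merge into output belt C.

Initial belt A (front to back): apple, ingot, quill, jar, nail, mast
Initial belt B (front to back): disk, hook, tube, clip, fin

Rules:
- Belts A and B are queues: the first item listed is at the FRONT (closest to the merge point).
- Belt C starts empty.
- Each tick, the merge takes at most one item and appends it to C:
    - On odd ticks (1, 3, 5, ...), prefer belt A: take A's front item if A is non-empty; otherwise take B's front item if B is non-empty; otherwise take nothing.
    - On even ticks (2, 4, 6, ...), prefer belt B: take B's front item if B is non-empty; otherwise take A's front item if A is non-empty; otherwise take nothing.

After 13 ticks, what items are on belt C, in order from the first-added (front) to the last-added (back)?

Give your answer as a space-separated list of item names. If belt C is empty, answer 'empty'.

Tick 1: prefer A, take apple from A; A=[ingot,quill,jar,nail,mast] B=[disk,hook,tube,clip,fin] C=[apple]
Tick 2: prefer B, take disk from B; A=[ingot,quill,jar,nail,mast] B=[hook,tube,clip,fin] C=[apple,disk]
Tick 3: prefer A, take ingot from A; A=[quill,jar,nail,mast] B=[hook,tube,clip,fin] C=[apple,disk,ingot]
Tick 4: prefer B, take hook from B; A=[quill,jar,nail,mast] B=[tube,clip,fin] C=[apple,disk,ingot,hook]
Tick 5: prefer A, take quill from A; A=[jar,nail,mast] B=[tube,clip,fin] C=[apple,disk,ingot,hook,quill]
Tick 6: prefer B, take tube from B; A=[jar,nail,mast] B=[clip,fin] C=[apple,disk,ingot,hook,quill,tube]
Tick 7: prefer A, take jar from A; A=[nail,mast] B=[clip,fin] C=[apple,disk,ingot,hook,quill,tube,jar]
Tick 8: prefer B, take clip from B; A=[nail,mast] B=[fin] C=[apple,disk,ingot,hook,quill,tube,jar,clip]
Tick 9: prefer A, take nail from A; A=[mast] B=[fin] C=[apple,disk,ingot,hook,quill,tube,jar,clip,nail]
Tick 10: prefer B, take fin from B; A=[mast] B=[-] C=[apple,disk,ingot,hook,quill,tube,jar,clip,nail,fin]
Tick 11: prefer A, take mast from A; A=[-] B=[-] C=[apple,disk,ingot,hook,quill,tube,jar,clip,nail,fin,mast]
Tick 12: prefer B, both empty, nothing taken; A=[-] B=[-] C=[apple,disk,ingot,hook,quill,tube,jar,clip,nail,fin,mast]
Tick 13: prefer A, both empty, nothing taken; A=[-] B=[-] C=[apple,disk,ingot,hook,quill,tube,jar,clip,nail,fin,mast]

Answer: apple disk ingot hook quill tube jar clip nail fin mast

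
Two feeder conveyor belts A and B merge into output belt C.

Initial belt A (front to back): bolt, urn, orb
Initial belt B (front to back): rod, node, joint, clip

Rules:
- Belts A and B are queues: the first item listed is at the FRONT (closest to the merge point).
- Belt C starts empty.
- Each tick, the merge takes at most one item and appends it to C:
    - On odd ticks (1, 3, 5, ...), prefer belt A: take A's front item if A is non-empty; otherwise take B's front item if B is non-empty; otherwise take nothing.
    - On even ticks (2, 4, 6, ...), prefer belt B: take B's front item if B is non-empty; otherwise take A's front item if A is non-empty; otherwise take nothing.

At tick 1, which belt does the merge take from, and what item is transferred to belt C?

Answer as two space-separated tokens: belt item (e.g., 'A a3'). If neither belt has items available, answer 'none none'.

Tick 1: prefer A, take bolt from A; A=[urn,orb] B=[rod,node,joint,clip] C=[bolt]

Answer: A bolt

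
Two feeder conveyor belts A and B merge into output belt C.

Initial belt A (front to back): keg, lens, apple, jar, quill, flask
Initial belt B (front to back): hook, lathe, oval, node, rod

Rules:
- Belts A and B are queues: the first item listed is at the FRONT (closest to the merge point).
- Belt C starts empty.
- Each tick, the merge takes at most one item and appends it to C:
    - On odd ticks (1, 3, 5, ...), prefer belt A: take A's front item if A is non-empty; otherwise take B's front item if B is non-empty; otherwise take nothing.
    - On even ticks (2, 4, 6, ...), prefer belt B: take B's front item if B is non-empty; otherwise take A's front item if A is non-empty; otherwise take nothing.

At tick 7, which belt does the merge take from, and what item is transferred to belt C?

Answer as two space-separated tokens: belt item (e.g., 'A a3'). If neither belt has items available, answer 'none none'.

Answer: A jar

Derivation:
Tick 1: prefer A, take keg from A; A=[lens,apple,jar,quill,flask] B=[hook,lathe,oval,node,rod] C=[keg]
Tick 2: prefer B, take hook from B; A=[lens,apple,jar,quill,flask] B=[lathe,oval,node,rod] C=[keg,hook]
Tick 3: prefer A, take lens from A; A=[apple,jar,quill,flask] B=[lathe,oval,node,rod] C=[keg,hook,lens]
Tick 4: prefer B, take lathe from B; A=[apple,jar,quill,flask] B=[oval,node,rod] C=[keg,hook,lens,lathe]
Tick 5: prefer A, take apple from A; A=[jar,quill,flask] B=[oval,node,rod] C=[keg,hook,lens,lathe,apple]
Tick 6: prefer B, take oval from B; A=[jar,quill,flask] B=[node,rod] C=[keg,hook,lens,lathe,apple,oval]
Tick 7: prefer A, take jar from A; A=[quill,flask] B=[node,rod] C=[keg,hook,lens,lathe,apple,oval,jar]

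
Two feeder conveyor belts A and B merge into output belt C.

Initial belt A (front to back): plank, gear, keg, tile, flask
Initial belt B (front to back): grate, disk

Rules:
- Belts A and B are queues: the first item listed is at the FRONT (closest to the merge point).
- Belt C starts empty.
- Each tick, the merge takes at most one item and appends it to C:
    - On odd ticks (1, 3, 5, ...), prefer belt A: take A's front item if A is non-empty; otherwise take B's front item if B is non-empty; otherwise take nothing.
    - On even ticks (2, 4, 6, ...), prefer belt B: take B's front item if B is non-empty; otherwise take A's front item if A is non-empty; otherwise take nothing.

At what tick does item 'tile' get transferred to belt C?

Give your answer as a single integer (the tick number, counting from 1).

Answer: 6

Derivation:
Tick 1: prefer A, take plank from A; A=[gear,keg,tile,flask] B=[grate,disk] C=[plank]
Tick 2: prefer B, take grate from B; A=[gear,keg,tile,flask] B=[disk] C=[plank,grate]
Tick 3: prefer A, take gear from A; A=[keg,tile,flask] B=[disk] C=[plank,grate,gear]
Tick 4: prefer B, take disk from B; A=[keg,tile,flask] B=[-] C=[plank,grate,gear,disk]
Tick 5: prefer A, take keg from A; A=[tile,flask] B=[-] C=[plank,grate,gear,disk,keg]
Tick 6: prefer B, take tile from A; A=[flask] B=[-] C=[plank,grate,gear,disk,keg,tile]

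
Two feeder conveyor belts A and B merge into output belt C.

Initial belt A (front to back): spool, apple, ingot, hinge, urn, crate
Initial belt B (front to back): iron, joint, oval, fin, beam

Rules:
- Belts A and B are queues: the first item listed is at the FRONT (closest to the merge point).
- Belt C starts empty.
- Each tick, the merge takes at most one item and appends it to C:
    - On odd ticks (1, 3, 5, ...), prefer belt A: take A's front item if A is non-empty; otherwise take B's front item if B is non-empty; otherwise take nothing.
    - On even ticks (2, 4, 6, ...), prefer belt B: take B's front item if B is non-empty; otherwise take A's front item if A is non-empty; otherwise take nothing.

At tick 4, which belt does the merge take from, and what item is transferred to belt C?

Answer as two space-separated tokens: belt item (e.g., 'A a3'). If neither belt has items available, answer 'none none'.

Tick 1: prefer A, take spool from A; A=[apple,ingot,hinge,urn,crate] B=[iron,joint,oval,fin,beam] C=[spool]
Tick 2: prefer B, take iron from B; A=[apple,ingot,hinge,urn,crate] B=[joint,oval,fin,beam] C=[spool,iron]
Tick 3: prefer A, take apple from A; A=[ingot,hinge,urn,crate] B=[joint,oval,fin,beam] C=[spool,iron,apple]
Tick 4: prefer B, take joint from B; A=[ingot,hinge,urn,crate] B=[oval,fin,beam] C=[spool,iron,apple,joint]

Answer: B joint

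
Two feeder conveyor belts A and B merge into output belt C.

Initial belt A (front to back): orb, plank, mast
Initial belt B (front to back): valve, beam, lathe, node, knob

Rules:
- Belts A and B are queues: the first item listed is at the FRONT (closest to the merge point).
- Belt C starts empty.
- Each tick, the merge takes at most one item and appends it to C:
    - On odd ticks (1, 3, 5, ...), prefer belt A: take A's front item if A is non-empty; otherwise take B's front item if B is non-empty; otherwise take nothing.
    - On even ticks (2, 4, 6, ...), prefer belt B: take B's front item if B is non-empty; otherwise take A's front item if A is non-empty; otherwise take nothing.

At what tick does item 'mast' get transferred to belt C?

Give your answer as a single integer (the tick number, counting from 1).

Tick 1: prefer A, take orb from A; A=[plank,mast] B=[valve,beam,lathe,node,knob] C=[orb]
Tick 2: prefer B, take valve from B; A=[plank,mast] B=[beam,lathe,node,knob] C=[orb,valve]
Tick 3: prefer A, take plank from A; A=[mast] B=[beam,lathe,node,knob] C=[orb,valve,plank]
Tick 4: prefer B, take beam from B; A=[mast] B=[lathe,node,knob] C=[orb,valve,plank,beam]
Tick 5: prefer A, take mast from A; A=[-] B=[lathe,node,knob] C=[orb,valve,plank,beam,mast]

Answer: 5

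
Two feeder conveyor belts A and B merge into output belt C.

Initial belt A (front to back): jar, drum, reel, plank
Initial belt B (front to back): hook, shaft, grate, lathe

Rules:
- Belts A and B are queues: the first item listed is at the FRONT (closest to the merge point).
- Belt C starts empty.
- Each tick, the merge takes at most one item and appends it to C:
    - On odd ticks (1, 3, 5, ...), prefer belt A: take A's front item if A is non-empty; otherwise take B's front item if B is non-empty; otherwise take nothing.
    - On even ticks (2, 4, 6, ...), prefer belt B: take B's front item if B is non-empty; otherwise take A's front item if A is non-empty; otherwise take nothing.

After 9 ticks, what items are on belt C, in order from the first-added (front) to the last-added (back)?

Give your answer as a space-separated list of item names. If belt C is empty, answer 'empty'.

Answer: jar hook drum shaft reel grate plank lathe

Derivation:
Tick 1: prefer A, take jar from A; A=[drum,reel,plank] B=[hook,shaft,grate,lathe] C=[jar]
Tick 2: prefer B, take hook from B; A=[drum,reel,plank] B=[shaft,grate,lathe] C=[jar,hook]
Tick 3: prefer A, take drum from A; A=[reel,plank] B=[shaft,grate,lathe] C=[jar,hook,drum]
Tick 4: prefer B, take shaft from B; A=[reel,plank] B=[grate,lathe] C=[jar,hook,drum,shaft]
Tick 5: prefer A, take reel from A; A=[plank] B=[grate,lathe] C=[jar,hook,drum,shaft,reel]
Tick 6: prefer B, take grate from B; A=[plank] B=[lathe] C=[jar,hook,drum,shaft,reel,grate]
Tick 7: prefer A, take plank from A; A=[-] B=[lathe] C=[jar,hook,drum,shaft,reel,grate,plank]
Tick 8: prefer B, take lathe from B; A=[-] B=[-] C=[jar,hook,drum,shaft,reel,grate,plank,lathe]
Tick 9: prefer A, both empty, nothing taken; A=[-] B=[-] C=[jar,hook,drum,shaft,reel,grate,plank,lathe]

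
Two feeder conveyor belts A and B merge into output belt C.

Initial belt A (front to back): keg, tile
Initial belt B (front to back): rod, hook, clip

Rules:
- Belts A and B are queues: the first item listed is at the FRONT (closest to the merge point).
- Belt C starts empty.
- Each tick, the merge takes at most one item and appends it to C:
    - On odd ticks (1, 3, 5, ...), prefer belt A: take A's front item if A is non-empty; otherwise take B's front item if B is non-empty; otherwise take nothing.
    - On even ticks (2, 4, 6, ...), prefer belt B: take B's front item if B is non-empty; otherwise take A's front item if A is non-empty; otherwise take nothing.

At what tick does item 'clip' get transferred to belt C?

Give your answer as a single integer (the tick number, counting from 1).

Tick 1: prefer A, take keg from A; A=[tile] B=[rod,hook,clip] C=[keg]
Tick 2: prefer B, take rod from B; A=[tile] B=[hook,clip] C=[keg,rod]
Tick 3: prefer A, take tile from A; A=[-] B=[hook,clip] C=[keg,rod,tile]
Tick 4: prefer B, take hook from B; A=[-] B=[clip] C=[keg,rod,tile,hook]
Tick 5: prefer A, take clip from B; A=[-] B=[-] C=[keg,rod,tile,hook,clip]

Answer: 5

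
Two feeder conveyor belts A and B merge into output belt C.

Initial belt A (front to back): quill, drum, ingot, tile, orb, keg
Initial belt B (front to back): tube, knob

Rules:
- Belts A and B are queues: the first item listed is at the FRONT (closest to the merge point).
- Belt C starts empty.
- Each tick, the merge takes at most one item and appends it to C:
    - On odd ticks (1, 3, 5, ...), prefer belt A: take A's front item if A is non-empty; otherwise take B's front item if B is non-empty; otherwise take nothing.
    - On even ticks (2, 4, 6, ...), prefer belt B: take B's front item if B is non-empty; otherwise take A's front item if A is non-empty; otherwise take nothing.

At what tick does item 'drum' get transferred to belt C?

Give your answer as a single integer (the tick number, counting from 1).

Tick 1: prefer A, take quill from A; A=[drum,ingot,tile,orb,keg] B=[tube,knob] C=[quill]
Tick 2: prefer B, take tube from B; A=[drum,ingot,tile,orb,keg] B=[knob] C=[quill,tube]
Tick 3: prefer A, take drum from A; A=[ingot,tile,orb,keg] B=[knob] C=[quill,tube,drum]

Answer: 3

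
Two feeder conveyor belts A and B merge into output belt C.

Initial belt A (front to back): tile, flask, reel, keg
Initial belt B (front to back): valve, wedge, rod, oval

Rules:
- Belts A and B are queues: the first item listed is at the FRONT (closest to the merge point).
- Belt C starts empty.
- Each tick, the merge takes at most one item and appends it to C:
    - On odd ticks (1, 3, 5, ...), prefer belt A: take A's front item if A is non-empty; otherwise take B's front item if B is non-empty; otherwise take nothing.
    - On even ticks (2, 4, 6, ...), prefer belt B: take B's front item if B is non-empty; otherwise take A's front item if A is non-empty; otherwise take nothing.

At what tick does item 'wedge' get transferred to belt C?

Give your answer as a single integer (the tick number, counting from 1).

Answer: 4

Derivation:
Tick 1: prefer A, take tile from A; A=[flask,reel,keg] B=[valve,wedge,rod,oval] C=[tile]
Tick 2: prefer B, take valve from B; A=[flask,reel,keg] B=[wedge,rod,oval] C=[tile,valve]
Tick 3: prefer A, take flask from A; A=[reel,keg] B=[wedge,rod,oval] C=[tile,valve,flask]
Tick 4: prefer B, take wedge from B; A=[reel,keg] B=[rod,oval] C=[tile,valve,flask,wedge]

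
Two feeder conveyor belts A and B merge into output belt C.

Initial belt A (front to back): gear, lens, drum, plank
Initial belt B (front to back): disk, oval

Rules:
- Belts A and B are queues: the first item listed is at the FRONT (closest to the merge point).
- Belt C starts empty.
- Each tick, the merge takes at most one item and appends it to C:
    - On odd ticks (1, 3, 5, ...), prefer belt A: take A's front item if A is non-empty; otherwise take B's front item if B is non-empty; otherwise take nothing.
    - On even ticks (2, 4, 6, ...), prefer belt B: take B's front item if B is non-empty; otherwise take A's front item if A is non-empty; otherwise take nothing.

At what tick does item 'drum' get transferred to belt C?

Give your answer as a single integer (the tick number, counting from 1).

Answer: 5

Derivation:
Tick 1: prefer A, take gear from A; A=[lens,drum,plank] B=[disk,oval] C=[gear]
Tick 2: prefer B, take disk from B; A=[lens,drum,plank] B=[oval] C=[gear,disk]
Tick 3: prefer A, take lens from A; A=[drum,plank] B=[oval] C=[gear,disk,lens]
Tick 4: prefer B, take oval from B; A=[drum,plank] B=[-] C=[gear,disk,lens,oval]
Tick 5: prefer A, take drum from A; A=[plank] B=[-] C=[gear,disk,lens,oval,drum]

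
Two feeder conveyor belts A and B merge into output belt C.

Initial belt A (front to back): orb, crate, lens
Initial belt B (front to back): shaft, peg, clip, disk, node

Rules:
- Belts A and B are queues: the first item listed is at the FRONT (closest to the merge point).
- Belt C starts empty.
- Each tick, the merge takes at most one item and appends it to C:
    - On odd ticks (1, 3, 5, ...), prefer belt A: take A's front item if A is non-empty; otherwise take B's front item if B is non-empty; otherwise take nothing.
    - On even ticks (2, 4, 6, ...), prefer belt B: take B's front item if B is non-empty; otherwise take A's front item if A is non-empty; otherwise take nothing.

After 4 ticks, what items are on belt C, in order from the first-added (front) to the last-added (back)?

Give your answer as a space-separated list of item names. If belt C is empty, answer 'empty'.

Answer: orb shaft crate peg

Derivation:
Tick 1: prefer A, take orb from A; A=[crate,lens] B=[shaft,peg,clip,disk,node] C=[orb]
Tick 2: prefer B, take shaft from B; A=[crate,lens] B=[peg,clip,disk,node] C=[orb,shaft]
Tick 3: prefer A, take crate from A; A=[lens] B=[peg,clip,disk,node] C=[orb,shaft,crate]
Tick 4: prefer B, take peg from B; A=[lens] B=[clip,disk,node] C=[orb,shaft,crate,peg]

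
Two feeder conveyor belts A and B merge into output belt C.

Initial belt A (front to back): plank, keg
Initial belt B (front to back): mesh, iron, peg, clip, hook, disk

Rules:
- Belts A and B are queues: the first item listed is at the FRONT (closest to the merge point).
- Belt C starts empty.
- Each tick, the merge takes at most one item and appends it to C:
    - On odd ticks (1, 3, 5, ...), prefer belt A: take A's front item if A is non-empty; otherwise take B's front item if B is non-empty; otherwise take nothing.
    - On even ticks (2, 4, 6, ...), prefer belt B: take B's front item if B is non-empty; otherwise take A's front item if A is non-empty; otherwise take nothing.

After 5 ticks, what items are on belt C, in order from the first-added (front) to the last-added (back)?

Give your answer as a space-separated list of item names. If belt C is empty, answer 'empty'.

Tick 1: prefer A, take plank from A; A=[keg] B=[mesh,iron,peg,clip,hook,disk] C=[plank]
Tick 2: prefer B, take mesh from B; A=[keg] B=[iron,peg,clip,hook,disk] C=[plank,mesh]
Tick 3: prefer A, take keg from A; A=[-] B=[iron,peg,clip,hook,disk] C=[plank,mesh,keg]
Tick 4: prefer B, take iron from B; A=[-] B=[peg,clip,hook,disk] C=[plank,mesh,keg,iron]
Tick 5: prefer A, take peg from B; A=[-] B=[clip,hook,disk] C=[plank,mesh,keg,iron,peg]

Answer: plank mesh keg iron peg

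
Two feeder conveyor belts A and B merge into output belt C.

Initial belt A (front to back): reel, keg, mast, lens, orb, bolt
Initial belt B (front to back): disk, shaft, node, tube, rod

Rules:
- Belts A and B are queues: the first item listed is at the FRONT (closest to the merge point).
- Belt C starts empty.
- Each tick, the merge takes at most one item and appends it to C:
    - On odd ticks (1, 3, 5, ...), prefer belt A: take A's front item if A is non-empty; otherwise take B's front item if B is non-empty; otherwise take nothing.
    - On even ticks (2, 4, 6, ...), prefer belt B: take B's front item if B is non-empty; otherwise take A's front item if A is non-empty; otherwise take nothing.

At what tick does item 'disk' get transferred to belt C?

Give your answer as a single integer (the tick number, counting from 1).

Tick 1: prefer A, take reel from A; A=[keg,mast,lens,orb,bolt] B=[disk,shaft,node,tube,rod] C=[reel]
Tick 2: prefer B, take disk from B; A=[keg,mast,lens,orb,bolt] B=[shaft,node,tube,rod] C=[reel,disk]

Answer: 2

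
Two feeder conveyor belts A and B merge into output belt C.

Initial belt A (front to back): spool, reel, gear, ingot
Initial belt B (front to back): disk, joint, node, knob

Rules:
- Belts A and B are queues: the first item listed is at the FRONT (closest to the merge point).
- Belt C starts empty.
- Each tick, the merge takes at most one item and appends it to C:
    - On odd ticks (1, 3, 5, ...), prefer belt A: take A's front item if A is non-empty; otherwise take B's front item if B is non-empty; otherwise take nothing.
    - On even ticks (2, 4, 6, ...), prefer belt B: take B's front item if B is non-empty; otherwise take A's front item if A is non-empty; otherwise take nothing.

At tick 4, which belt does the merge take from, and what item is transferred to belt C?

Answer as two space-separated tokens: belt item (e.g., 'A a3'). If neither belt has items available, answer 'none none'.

Tick 1: prefer A, take spool from A; A=[reel,gear,ingot] B=[disk,joint,node,knob] C=[spool]
Tick 2: prefer B, take disk from B; A=[reel,gear,ingot] B=[joint,node,knob] C=[spool,disk]
Tick 3: prefer A, take reel from A; A=[gear,ingot] B=[joint,node,knob] C=[spool,disk,reel]
Tick 4: prefer B, take joint from B; A=[gear,ingot] B=[node,knob] C=[spool,disk,reel,joint]

Answer: B joint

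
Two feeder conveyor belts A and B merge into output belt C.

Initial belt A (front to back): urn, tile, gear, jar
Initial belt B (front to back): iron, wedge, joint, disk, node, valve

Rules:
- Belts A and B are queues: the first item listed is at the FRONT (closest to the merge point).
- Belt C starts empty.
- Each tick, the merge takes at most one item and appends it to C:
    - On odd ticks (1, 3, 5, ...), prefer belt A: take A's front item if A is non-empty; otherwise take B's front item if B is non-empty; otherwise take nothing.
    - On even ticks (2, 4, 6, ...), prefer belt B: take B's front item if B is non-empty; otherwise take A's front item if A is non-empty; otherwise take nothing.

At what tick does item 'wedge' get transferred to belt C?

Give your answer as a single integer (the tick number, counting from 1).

Answer: 4

Derivation:
Tick 1: prefer A, take urn from A; A=[tile,gear,jar] B=[iron,wedge,joint,disk,node,valve] C=[urn]
Tick 2: prefer B, take iron from B; A=[tile,gear,jar] B=[wedge,joint,disk,node,valve] C=[urn,iron]
Tick 3: prefer A, take tile from A; A=[gear,jar] B=[wedge,joint,disk,node,valve] C=[urn,iron,tile]
Tick 4: prefer B, take wedge from B; A=[gear,jar] B=[joint,disk,node,valve] C=[urn,iron,tile,wedge]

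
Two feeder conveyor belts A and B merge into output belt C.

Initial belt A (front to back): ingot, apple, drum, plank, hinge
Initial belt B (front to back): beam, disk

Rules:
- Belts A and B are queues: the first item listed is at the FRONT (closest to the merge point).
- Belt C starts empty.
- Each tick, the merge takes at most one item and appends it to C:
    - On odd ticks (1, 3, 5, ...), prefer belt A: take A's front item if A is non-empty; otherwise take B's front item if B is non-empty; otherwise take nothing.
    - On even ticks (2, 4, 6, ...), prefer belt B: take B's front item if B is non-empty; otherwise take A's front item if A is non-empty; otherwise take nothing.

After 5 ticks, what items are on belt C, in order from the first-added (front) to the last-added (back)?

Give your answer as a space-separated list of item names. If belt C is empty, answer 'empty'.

Answer: ingot beam apple disk drum

Derivation:
Tick 1: prefer A, take ingot from A; A=[apple,drum,plank,hinge] B=[beam,disk] C=[ingot]
Tick 2: prefer B, take beam from B; A=[apple,drum,plank,hinge] B=[disk] C=[ingot,beam]
Tick 3: prefer A, take apple from A; A=[drum,plank,hinge] B=[disk] C=[ingot,beam,apple]
Tick 4: prefer B, take disk from B; A=[drum,plank,hinge] B=[-] C=[ingot,beam,apple,disk]
Tick 5: prefer A, take drum from A; A=[plank,hinge] B=[-] C=[ingot,beam,apple,disk,drum]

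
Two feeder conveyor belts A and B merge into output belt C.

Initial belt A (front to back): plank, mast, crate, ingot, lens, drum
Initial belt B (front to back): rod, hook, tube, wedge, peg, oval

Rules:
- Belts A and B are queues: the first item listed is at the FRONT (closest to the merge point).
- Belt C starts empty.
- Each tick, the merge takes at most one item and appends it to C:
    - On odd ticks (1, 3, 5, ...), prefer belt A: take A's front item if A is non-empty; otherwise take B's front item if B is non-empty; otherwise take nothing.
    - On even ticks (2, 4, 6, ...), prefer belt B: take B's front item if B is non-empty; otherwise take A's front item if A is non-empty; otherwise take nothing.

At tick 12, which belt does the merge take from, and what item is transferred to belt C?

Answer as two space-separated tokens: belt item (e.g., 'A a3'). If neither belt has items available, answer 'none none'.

Tick 1: prefer A, take plank from A; A=[mast,crate,ingot,lens,drum] B=[rod,hook,tube,wedge,peg,oval] C=[plank]
Tick 2: prefer B, take rod from B; A=[mast,crate,ingot,lens,drum] B=[hook,tube,wedge,peg,oval] C=[plank,rod]
Tick 3: prefer A, take mast from A; A=[crate,ingot,lens,drum] B=[hook,tube,wedge,peg,oval] C=[plank,rod,mast]
Tick 4: prefer B, take hook from B; A=[crate,ingot,lens,drum] B=[tube,wedge,peg,oval] C=[plank,rod,mast,hook]
Tick 5: prefer A, take crate from A; A=[ingot,lens,drum] B=[tube,wedge,peg,oval] C=[plank,rod,mast,hook,crate]
Tick 6: prefer B, take tube from B; A=[ingot,lens,drum] B=[wedge,peg,oval] C=[plank,rod,mast,hook,crate,tube]
Tick 7: prefer A, take ingot from A; A=[lens,drum] B=[wedge,peg,oval] C=[plank,rod,mast,hook,crate,tube,ingot]
Tick 8: prefer B, take wedge from B; A=[lens,drum] B=[peg,oval] C=[plank,rod,mast,hook,crate,tube,ingot,wedge]
Tick 9: prefer A, take lens from A; A=[drum] B=[peg,oval] C=[plank,rod,mast,hook,crate,tube,ingot,wedge,lens]
Tick 10: prefer B, take peg from B; A=[drum] B=[oval] C=[plank,rod,mast,hook,crate,tube,ingot,wedge,lens,peg]
Tick 11: prefer A, take drum from A; A=[-] B=[oval] C=[plank,rod,mast,hook,crate,tube,ingot,wedge,lens,peg,drum]
Tick 12: prefer B, take oval from B; A=[-] B=[-] C=[plank,rod,mast,hook,crate,tube,ingot,wedge,lens,peg,drum,oval]

Answer: B oval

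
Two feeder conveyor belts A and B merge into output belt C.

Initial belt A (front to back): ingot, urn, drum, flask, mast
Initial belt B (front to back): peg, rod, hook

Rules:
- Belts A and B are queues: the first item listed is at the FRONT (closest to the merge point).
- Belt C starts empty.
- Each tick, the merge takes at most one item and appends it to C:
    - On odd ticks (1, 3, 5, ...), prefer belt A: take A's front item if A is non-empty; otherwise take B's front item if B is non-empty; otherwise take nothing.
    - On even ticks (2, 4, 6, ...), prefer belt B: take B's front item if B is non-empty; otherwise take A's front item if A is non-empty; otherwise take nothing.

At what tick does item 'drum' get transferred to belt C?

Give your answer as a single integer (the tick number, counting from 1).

Tick 1: prefer A, take ingot from A; A=[urn,drum,flask,mast] B=[peg,rod,hook] C=[ingot]
Tick 2: prefer B, take peg from B; A=[urn,drum,flask,mast] B=[rod,hook] C=[ingot,peg]
Tick 3: prefer A, take urn from A; A=[drum,flask,mast] B=[rod,hook] C=[ingot,peg,urn]
Tick 4: prefer B, take rod from B; A=[drum,flask,mast] B=[hook] C=[ingot,peg,urn,rod]
Tick 5: prefer A, take drum from A; A=[flask,mast] B=[hook] C=[ingot,peg,urn,rod,drum]

Answer: 5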